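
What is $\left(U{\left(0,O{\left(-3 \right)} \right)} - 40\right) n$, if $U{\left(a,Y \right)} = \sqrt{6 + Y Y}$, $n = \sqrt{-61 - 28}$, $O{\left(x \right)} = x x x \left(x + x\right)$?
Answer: $i \sqrt{89} \left(-40 + 25 \sqrt{42}\right) \approx 1151.1 i$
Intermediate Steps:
$O{\left(x \right)} = 2 x^{4}$ ($O{\left(x \right)} = x^{2} x 2 x = x^{3} \cdot 2 x = 2 x^{4}$)
$n = i \sqrt{89}$ ($n = \sqrt{-89} = i \sqrt{89} \approx 9.434 i$)
$U{\left(a,Y \right)} = \sqrt{6 + Y^{2}}$
$\left(U{\left(0,O{\left(-3 \right)} \right)} - 40\right) n = \left(\sqrt{6 + \left(2 \left(-3\right)^{4}\right)^{2}} - 40\right) i \sqrt{89} = \left(\sqrt{6 + \left(2 \cdot 81\right)^{2}} - 40\right) i \sqrt{89} = \left(\sqrt{6 + 162^{2}} - 40\right) i \sqrt{89} = \left(\sqrt{6 + 26244} - 40\right) i \sqrt{89} = \left(\sqrt{26250} - 40\right) i \sqrt{89} = \left(25 \sqrt{42} - 40\right) i \sqrt{89} = \left(-40 + 25 \sqrt{42}\right) i \sqrt{89} = i \sqrt{89} \left(-40 + 25 \sqrt{42}\right)$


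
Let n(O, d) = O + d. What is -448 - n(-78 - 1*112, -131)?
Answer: -127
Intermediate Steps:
-448 - n(-78 - 1*112, -131) = -448 - ((-78 - 1*112) - 131) = -448 - ((-78 - 112) - 131) = -448 - (-190 - 131) = -448 - 1*(-321) = -448 + 321 = -127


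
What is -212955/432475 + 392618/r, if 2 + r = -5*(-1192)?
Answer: 16852868366/257668605 ≈ 65.405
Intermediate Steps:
r = 5958 (r = -2 - 5*(-1192) = -2 + 5960 = 5958)
-212955/432475 + 392618/r = -212955/432475 + 392618/5958 = -212955*1/432475 + 392618*(1/5958) = -42591/86495 + 196309/2979 = 16852868366/257668605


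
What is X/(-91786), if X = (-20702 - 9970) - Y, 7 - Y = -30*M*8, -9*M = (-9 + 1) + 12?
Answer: 91717/275358 ≈ 0.33308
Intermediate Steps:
M = -4/9 (M = -((-9 + 1) + 12)/9 = -(-8 + 12)/9 = -⅑*4 = -4/9 ≈ -0.44444)
Y = -299/3 (Y = 7 - (-30*(-4/9))*8 = 7 - 40*8/3 = 7 - 1*320/3 = 7 - 320/3 = -299/3 ≈ -99.667)
X = -91717/3 (X = (-20702 - 9970) - 1*(-299/3) = -30672 + 299/3 = -91717/3 ≈ -30572.)
X/(-91786) = -91717/3/(-91786) = -91717/3*(-1/91786) = 91717/275358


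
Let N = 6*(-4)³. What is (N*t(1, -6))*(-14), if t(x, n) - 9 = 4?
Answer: 69888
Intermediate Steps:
t(x, n) = 13 (t(x, n) = 9 + 4 = 13)
N = -384 (N = 6*(-64) = -384)
(N*t(1, -6))*(-14) = -384*13*(-14) = -4992*(-14) = 69888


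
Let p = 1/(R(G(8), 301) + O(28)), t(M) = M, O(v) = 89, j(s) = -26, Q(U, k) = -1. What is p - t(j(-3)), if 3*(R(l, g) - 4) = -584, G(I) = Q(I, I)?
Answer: 7927/305 ≈ 25.990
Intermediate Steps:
G(I) = -1
R(l, g) = -572/3 (R(l, g) = 4 + (⅓)*(-584) = 4 - 584/3 = -572/3)
p = -3/305 (p = 1/(-572/3 + 89) = 1/(-305/3) = -3/305 ≈ -0.0098361)
p - t(j(-3)) = -3/305 - 1*(-26) = -3/305 + 26 = 7927/305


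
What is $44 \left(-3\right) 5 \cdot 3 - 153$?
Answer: $-2133$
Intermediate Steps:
$44 \left(-3\right) 5 \cdot 3 - 153 = 44 \left(\left(-15\right) 3\right) - 153 = 44 \left(-45\right) - 153 = -1980 - 153 = -2133$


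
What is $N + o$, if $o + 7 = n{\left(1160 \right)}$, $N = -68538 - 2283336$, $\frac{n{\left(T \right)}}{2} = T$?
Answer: $-2349561$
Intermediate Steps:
$n{\left(T \right)} = 2 T$
$N = -2351874$
$o = 2313$ ($o = -7 + 2 \cdot 1160 = -7 + 2320 = 2313$)
$N + o = -2351874 + 2313 = -2349561$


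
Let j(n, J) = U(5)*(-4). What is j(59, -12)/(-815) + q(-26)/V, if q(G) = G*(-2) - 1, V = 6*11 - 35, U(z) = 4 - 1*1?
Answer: 41937/25265 ≈ 1.6599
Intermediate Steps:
U(z) = 3 (U(z) = 4 - 1 = 3)
V = 31 (V = 66 - 35 = 31)
q(G) = -1 - 2*G (q(G) = -2*G - 1 = -1 - 2*G)
j(n, J) = -12 (j(n, J) = 3*(-4) = -12)
j(59, -12)/(-815) + q(-26)/V = -12/(-815) + (-1 - 2*(-26))/31 = -12*(-1/815) + (-1 + 52)*(1/31) = 12/815 + 51*(1/31) = 12/815 + 51/31 = 41937/25265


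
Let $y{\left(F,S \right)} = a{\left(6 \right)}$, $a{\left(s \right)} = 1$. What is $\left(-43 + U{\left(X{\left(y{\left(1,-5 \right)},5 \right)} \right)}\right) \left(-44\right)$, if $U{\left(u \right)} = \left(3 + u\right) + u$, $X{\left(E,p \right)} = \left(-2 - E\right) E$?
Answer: $2024$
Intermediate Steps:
$y{\left(F,S \right)} = 1$
$X{\left(E,p \right)} = E \left(-2 - E\right)$
$U{\left(u \right)} = 3 + 2 u$
$\left(-43 + U{\left(X{\left(y{\left(1,-5 \right)},5 \right)} \right)}\right) \left(-44\right) = \left(-43 + \left(3 + 2 \left(\left(-1\right) 1 \left(2 + 1\right)\right)\right)\right) \left(-44\right) = \left(-43 + \left(3 + 2 \left(\left(-1\right) 1 \cdot 3\right)\right)\right) \left(-44\right) = \left(-43 + \left(3 + 2 \left(-3\right)\right)\right) \left(-44\right) = \left(-43 + \left(3 - 6\right)\right) \left(-44\right) = \left(-43 - 3\right) \left(-44\right) = \left(-46\right) \left(-44\right) = 2024$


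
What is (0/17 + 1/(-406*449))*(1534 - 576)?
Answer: -479/91147 ≈ -0.0052552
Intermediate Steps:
(0/17 + 1/(-406*449))*(1534 - 576) = (0*(1/17) - 1/406*1/449)*958 = (0 - 1/182294)*958 = -1/182294*958 = -479/91147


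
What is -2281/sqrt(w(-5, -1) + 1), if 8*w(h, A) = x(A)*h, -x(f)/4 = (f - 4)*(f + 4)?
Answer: 2281*I*sqrt(146)/73 ≈ 377.55*I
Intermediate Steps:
x(f) = -4*(-4 + f)*(4 + f) (x(f) = -4*(f - 4)*(f + 4) = -4*(-4 + f)*(4 + f))
w(h, A) = h*(64 - 4*A**2)/8 (w(h, A) = ((64 - 4*A**2)*h)/8 = (h*(64 - 4*A**2))/8 = h*(64 - 4*A**2)/8)
-2281/sqrt(w(-5, -1) + 1) = -2281/sqrt((1/2)*(-5)*(16 - 1*(-1)**2) + 1) = -2281/sqrt((1/2)*(-5)*(16 - 1*1) + 1) = -2281/sqrt((1/2)*(-5)*(16 - 1) + 1) = -2281/sqrt((1/2)*(-5)*15 + 1) = -2281/sqrt(-75/2 + 1) = -2281*(-I*sqrt(146)/73) = -(-2281)*I*sqrt(146)/73 = 2281*I*sqrt(146)/73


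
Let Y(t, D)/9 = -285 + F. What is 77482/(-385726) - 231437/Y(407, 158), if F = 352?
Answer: -44658994954/116296389 ≈ -384.01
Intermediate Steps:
Y(t, D) = 603 (Y(t, D) = 9*(-285 + 352) = 9*67 = 603)
77482/(-385726) - 231437/Y(407, 158) = 77482/(-385726) - 231437/603 = 77482*(-1/385726) - 231437*1/603 = -38741/192863 - 231437/603 = -44658994954/116296389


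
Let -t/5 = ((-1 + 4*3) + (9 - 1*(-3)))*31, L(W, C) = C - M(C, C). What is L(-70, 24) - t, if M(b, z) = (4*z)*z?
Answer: 1285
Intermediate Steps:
M(b, z) = 4*z²
L(W, C) = C - 4*C²
t = -3565 (t = -5*((-1 + 4*3) + (9 - 1*(-3)))*31 = -5*((-1 + 12) + (9 + 3))*31 = -5*(11 + 12)*31 = -115*31 = -5*713 = -3565)
L(-70, 24) - t = 24*(1 - 4*24) - 1*(-3565) = 24*(1 - 96) + 3565 = 24*(-95) + 3565 = -2280 + 3565 = 1285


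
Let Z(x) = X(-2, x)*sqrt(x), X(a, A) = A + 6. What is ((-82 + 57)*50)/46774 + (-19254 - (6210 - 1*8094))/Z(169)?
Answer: -895943/116935 ≈ -7.6619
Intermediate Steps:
X(a, A) = 6 + A
Z(x) = sqrt(x)*(6 + x) (Z(x) = (6 + x)*sqrt(x) = sqrt(x)*(6 + x))
((-82 + 57)*50)/46774 + (-19254 - (6210 - 1*8094))/Z(169) = ((-82 + 57)*50)/46774 + (-19254 - (6210 - 1*8094))/((sqrt(169)*(6 + 169))) = -25*50*(1/46774) + (-19254 - (6210 - 8094))/((13*175)) = -1250*1/46774 + (-19254 - 1*(-1884))/2275 = -625/23387 + (-19254 + 1884)*(1/2275) = -625/23387 - 17370*1/2275 = -625/23387 - 3474/455 = -895943/116935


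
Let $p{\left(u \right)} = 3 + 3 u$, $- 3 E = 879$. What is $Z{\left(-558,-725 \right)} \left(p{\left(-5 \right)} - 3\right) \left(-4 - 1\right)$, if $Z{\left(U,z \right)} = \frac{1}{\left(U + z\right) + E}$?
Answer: $- \frac{75}{1576} \approx -0.047589$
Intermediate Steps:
$E = -293$ ($E = \left(- \frac{1}{3}\right) 879 = -293$)
$Z{\left(U,z \right)} = \frac{1}{-293 + U + z}$ ($Z{\left(U,z \right)} = \frac{1}{\left(U + z\right) - 293} = \frac{1}{-293 + U + z}$)
$Z{\left(-558,-725 \right)} \left(p{\left(-5 \right)} - 3\right) \left(-4 - 1\right) = \frac{\left(\left(3 + 3 \left(-5\right)\right) - 3\right) \left(-4 - 1\right)}{-293 - 558 - 725} = \frac{\left(\left(3 - 15\right) - 3\right) \left(-5\right)}{-1576} = - \frac{\left(-12 - 3\right) \left(-5\right)}{1576} = - \frac{\left(-15\right) \left(-5\right)}{1576} = \left(- \frac{1}{1576}\right) 75 = - \frac{75}{1576}$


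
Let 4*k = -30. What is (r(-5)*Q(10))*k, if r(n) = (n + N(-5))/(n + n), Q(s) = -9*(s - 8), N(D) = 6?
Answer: -27/2 ≈ -13.500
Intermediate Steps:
k = -15/2 (k = (¼)*(-30) = -15/2 ≈ -7.5000)
Q(s) = 72 - 9*s (Q(s) = -9*(-8 + s) = 72 - 9*s)
r(n) = (6 + n)/(2*n) (r(n) = (n + 6)/(n + n) = (6 + n)/((2*n)) = (6 + n)*(1/(2*n)) = (6 + n)/(2*n))
(r(-5)*Q(10))*k = (((½)*(6 - 5)/(-5))*(72 - 9*10))*(-15/2) = (((½)*(-⅕)*1)*(72 - 90))*(-15/2) = -⅒*(-18)*(-15/2) = (9/5)*(-15/2) = -27/2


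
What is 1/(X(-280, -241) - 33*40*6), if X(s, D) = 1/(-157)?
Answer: -157/1243441 ≈ -0.00012626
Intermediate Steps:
X(s, D) = -1/157
1/(X(-280, -241) - 33*40*6) = 1/(-1/157 - 33*40*6) = 1/(-1/157 - 1320*6) = 1/(-1/157 - 7920) = 1/(-1243441/157) = -157/1243441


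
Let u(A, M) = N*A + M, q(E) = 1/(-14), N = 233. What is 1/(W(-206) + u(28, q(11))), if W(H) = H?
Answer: 14/88451 ≈ 0.00015828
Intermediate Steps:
q(E) = -1/14
u(A, M) = M + 233*A (u(A, M) = 233*A + M = M + 233*A)
1/(W(-206) + u(28, q(11))) = 1/(-206 + (-1/14 + 233*28)) = 1/(-206 + (-1/14 + 6524)) = 1/(-206 + 91335/14) = 1/(88451/14) = 14/88451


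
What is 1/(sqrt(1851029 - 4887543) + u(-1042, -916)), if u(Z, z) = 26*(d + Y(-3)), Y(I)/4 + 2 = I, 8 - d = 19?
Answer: -31/141775 - I*sqrt(3036514)/3686150 ≈ -0.00021866 - 0.00047273*I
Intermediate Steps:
d = -11 (d = 8 - 1*19 = 8 - 19 = -11)
Y(I) = -8 + 4*I
u(Z, z) = -806 (u(Z, z) = 26*(-11 + (-8 + 4*(-3))) = 26*(-11 + (-8 - 12)) = 26*(-11 - 20) = 26*(-31) = -806)
1/(sqrt(1851029 - 4887543) + u(-1042, -916)) = 1/(sqrt(1851029 - 4887543) - 806) = 1/(sqrt(-3036514) - 806) = 1/(I*sqrt(3036514) - 806) = 1/(-806 + I*sqrt(3036514))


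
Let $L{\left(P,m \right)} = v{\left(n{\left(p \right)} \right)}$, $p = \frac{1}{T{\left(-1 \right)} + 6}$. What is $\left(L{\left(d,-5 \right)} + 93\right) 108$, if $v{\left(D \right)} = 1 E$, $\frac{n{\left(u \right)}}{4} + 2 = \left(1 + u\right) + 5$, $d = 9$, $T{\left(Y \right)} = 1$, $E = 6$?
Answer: $10692$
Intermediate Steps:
$p = \frac{1}{7}$ ($p = \frac{1}{1 + 6} = \frac{1}{7} \approx 0.14286$)
$n{\left(u \right)} = 16 + 4 u$ ($n{\left(u \right)} = -8 + 4 \left(\left(1 + u\right) + 5\right) = -8 + 4 \left(6 + u\right) = -8 + \left(24 + 4 u\right) = 16 + 4 u$)
$v{\left(D \right)} = 6$ ($v{\left(D \right)} = 1 \cdot 6 = 6$)
$L{\left(P,m \right)} = 6$
$\left(L{\left(d,-5 \right)} + 93\right) 108 = \left(6 + 93\right) 108 = 99 \cdot 108 = 10692$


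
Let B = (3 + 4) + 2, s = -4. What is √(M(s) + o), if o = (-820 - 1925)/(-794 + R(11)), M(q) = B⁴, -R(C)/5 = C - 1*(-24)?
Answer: √684798114/323 ≈ 81.017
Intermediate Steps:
R(C) = -120 - 5*C (R(C) = -5*(C - 1*(-24)) = -5*(C + 24) = -5*(24 + C) = -120 - 5*C)
B = 9 (B = 7 + 2 = 9)
M(q) = 6561 (M(q) = 9⁴ = 6561)
o = 915/323 (o = (-820 - 1925)/(-794 + (-120 - 5*11)) = -2745/(-794 + (-120 - 55)) = -2745/(-794 - 175) = -2745/(-969) = -2745*(-1/969) = 915/323 ≈ 2.8328)
√(M(s) + o) = √(6561 + 915/323) = √(2120118/323) = √684798114/323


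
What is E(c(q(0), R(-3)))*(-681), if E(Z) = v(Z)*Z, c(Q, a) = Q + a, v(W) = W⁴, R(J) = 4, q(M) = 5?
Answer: -40212369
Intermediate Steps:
E(Z) = Z⁵ (E(Z) = Z⁴*Z = Z⁵)
E(c(q(0), R(-3)))*(-681) = (5 + 4)⁵*(-681) = 9⁵*(-681) = 59049*(-681) = -40212369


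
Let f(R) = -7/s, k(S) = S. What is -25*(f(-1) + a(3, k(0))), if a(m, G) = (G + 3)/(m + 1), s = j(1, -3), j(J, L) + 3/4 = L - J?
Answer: -4225/76 ≈ -55.592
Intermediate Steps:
j(J, L) = -3/4 + L - J (j(J, L) = -3/4 + (L - J) = -3/4 + L - J)
s = -19/4 (s = -3/4 - 3 - 1*1 = -3/4 - 3 - 1 = -19/4 ≈ -4.7500)
a(m, G) = (3 + G)/(1 + m)
f(R) = 28/19 (f(R) = -7/(-19/4) = -7*(-4/19) = 28/19)
-25*(f(-1) + a(3, k(0))) = -25*(28/19 + (3 + 0)/(1 + 3)) = -25*(28/19 + 3/4) = -25*169/76 = -4225/76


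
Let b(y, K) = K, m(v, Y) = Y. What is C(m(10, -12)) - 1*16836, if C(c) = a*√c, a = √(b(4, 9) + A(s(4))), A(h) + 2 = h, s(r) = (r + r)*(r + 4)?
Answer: -16836 + 2*I*√213 ≈ -16836.0 + 29.189*I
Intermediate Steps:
s(r) = 2*r*(4 + r) (s(r) = (2*r)*(4 + r) = 2*r*(4 + r))
A(h) = -2 + h
a = √71 (a = √(9 + (-2 + 2*4*(4 + 4))) = √(9 + (-2 + 2*4*8)) = √(9 + (-2 + 64)) = √(9 + 62) = √71 ≈ 8.4261)
C(c) = √71*√c
C(m(10, -12)) - 1*16836 = √71*√(-12) - 1*16836 = √71*(2*I*√3) - 16836 = 2*I*√213 - 16836 = -16836 + 2*I*√213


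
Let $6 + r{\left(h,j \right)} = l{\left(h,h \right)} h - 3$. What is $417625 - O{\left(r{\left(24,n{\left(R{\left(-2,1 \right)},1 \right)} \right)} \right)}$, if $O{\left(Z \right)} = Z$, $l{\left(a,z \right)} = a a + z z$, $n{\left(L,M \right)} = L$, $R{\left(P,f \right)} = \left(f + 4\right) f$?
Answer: $389986$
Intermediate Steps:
$R{\left(P,f \right)} = f \left(4 + f\right)$ ($R{\left(P,f \right)} = \left(4 + f\right) f = f \left(4 + f\right)$)
$l{\left(a,z \right)} = a^{2} + z^{2}$
$r{\left(h,j \right)} = -9 + 2 h^{3}$ ($r{\left(h,j \right)} = -6 + \left(\left(h^{2} + h^{2}\right) h - 3\right) = -6 + \left(2 h^{2} h - 3\right) = -6 + \left(2 h^{3} - 3\right) = -6 + \left(-3 + 2 h^{3}\right) = -9 + 2 h^{3}$)
$417625 - O{\left(r{\left(24,n{\left(R{\left(-2,1 \right)},1 \right)} \right)} \right)} = 417625 - \left(-9 + 2 \cdot 24^{3}\right) = 417625 - \left(-9 + 2 \cdot 13824\right) = 417625 - \left(-9 + 27648\right) = 417625 - 27639 = 389986$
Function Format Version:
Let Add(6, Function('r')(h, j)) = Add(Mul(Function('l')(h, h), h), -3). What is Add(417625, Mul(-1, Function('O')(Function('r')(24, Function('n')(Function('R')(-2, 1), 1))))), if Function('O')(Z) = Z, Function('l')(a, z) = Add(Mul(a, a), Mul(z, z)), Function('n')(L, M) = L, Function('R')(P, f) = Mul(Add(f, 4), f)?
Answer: 389986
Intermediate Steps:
Function('R')(P, f) = Mul(f, Add(4, f)) (Function('R')(P, f) = Mul(Add(4, f), f) = Mul(f, Add(4, f)))
Function('l')(a, z) = Add(Pow(a, 2), Pow(z, 2))
Function('r')(h, j) = Add(-9, Mul(2, Pow(h, 3))) (Function('r')(h, j) = Add(-6, Add(Mul(Add(Pow(h, 2), Pow(h, 2)), h), -3)) = Add(-6, Add(Mul(Mul(2, Pow(h, 2)), h), -3)) = Add(-6, Add(Mul(2, Pow(h, 3)), -3)) = Add(-6, Add(-3, Mul(2, Pow(h, 3)))) = Add(-9, Mul(2, Pow(h, 3))))
Add(417625, Mul(-1, Function('O')(Function('r')(24, Function('n')(Function('R')(-2, 1), 1))))) = Add(417625, Mul(-1, Add(-9, Mul(2, Pow(24, 3))))) = Add(417625, Mul(-1, Add(-9, Mul(2, 13824)))) = Add(417625, Mul(-1, Add(-9, 27648))) = Add(417625, Mul(-1, 27639)) = Add(417625, -27639) = 389986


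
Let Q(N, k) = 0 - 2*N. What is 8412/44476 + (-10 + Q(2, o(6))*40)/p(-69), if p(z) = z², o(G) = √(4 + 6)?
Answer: 8122153/52937559 ≈ 0.15343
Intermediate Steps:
o(G) = √10
Q(N, k) = -2*N
8412/44476 + (-10 + Q(2, o(6))*40)/p(-69) = 8412/44476 + (-10 - 2*2*40)/((-69)²) = 8412*(1/44476) + (-10 - 4*40)/4761 = 2103/11119 + (-10 - 160)*(1/4761) = 2103/11119 - 170*1/4761 = 2103/11119 - 170/4761 = 8122153/52937559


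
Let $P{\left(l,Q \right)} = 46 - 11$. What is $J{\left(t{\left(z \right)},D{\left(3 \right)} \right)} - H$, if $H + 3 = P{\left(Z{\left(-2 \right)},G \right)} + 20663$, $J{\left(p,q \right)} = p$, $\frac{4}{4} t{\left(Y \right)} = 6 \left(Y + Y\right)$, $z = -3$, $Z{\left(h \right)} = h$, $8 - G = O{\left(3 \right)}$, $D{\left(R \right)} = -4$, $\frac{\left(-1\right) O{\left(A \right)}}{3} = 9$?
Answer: $-20731$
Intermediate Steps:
$O{\left(A \right)} = -27$ ($O{\left(A \right)} = \left(-3\right) 9 = -27$)
$G = 35$ ($G = 8 - -27 = 8 + 27 = 35$)
$P{\left(l,Q \right)} = 35$
$t{\left(Y \right)} = 12 Y$ ($t{\left(Y \right)} = 6 \left(Y + Y\right) = 6 \cdot 2 Y = 12 Y$)
$H = 20695$ ($H = -3 + \left(35 + 20663\right) = -3 + 20698 = 20695$)
$J{\left(t{\left(z \right)},D{\left(3 \right)} \right)} - H = 12 \left(-3\right) - 20695 = -36 - 20695 = -20731$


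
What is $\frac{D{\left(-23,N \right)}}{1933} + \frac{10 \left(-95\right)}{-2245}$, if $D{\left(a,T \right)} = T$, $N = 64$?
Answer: $\frac{396006}{867917} \approx 0.45627$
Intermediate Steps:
$\frac{D{\left(-23,N \right)}}{1933} + \frac{10 \left(-95\right)}{-2245} = \frac{64}{1933} + \frac{10 \left(-95\right)}{-2245} = 64 \cdot \frac{1}{1933} - - \frac{190}{449} = \frac{64}{1933} + \frac{190}{449} = \frac{396006}{867917}$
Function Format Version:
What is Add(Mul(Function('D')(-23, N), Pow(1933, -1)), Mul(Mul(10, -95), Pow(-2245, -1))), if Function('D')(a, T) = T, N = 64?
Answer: Rational(396006, 867917) ≈ 0.45627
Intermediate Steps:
Add(Mul(Function('D')(-23, N), Pow(1933, -1)), Mul(Mul(10, -95), Pow(-2245, -1))) = Add(Mul(64, Pow(1933, -1)), Mul(Mul(10, -95), Pow(-2245, -1))) = Add(Mul(64, Rational(1, 1933)), Mul(-950, Rational(-1, 2245))) = Add(Rational(64, 1933), Rational(190, 449)) = Rational(396006, 867917)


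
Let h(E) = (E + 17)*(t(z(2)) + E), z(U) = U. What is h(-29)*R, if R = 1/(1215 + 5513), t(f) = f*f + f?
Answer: 69/1682 ≈ 0.041023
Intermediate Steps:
t(f) = f + f² (t(f) = f² + f = f + f²)
R = 1/6728 ≈ 0.00014863
h(E) = (6 + E)*(17 + E) (h(E) = (E + 17)*(2*(1 + 2) + E) = (17 + E)*(2*3 + E) = (17 + E)*(6 + E) = (6 + E)*(17 + E))
h(-29)*R = (102 + (-29)² + 23*(-29))*(1/6728) = (102 + 841 - 667)*(1/6728) = 276*(1/6728) = 69/1682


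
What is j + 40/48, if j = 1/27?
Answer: 47/54 ≈ 0.87037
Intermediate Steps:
j = 1/27 ≈ 0.037037
j + 40/48 = 1/27 + 40/48 = 1/27 + 40*(1/48) = 1/27 + 5/6 = 47/54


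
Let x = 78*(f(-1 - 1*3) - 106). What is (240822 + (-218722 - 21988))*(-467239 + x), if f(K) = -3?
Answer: -53282992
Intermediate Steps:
x = -8502 (x = 78*(-3 - 106) = 78*(-109) = -8502)
(240822 + (-218722 - 21988))*(-467239 + x) = (240822 + (-218722 - 21988))*(-467239 - 8502) = (240822 - 240710)*(-475741) = 112*(-475741) = -53282992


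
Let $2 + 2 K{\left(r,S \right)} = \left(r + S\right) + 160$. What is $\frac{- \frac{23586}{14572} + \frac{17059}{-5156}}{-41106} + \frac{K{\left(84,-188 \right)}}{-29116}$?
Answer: $- \frac{4538060935685}{5620164368298792} \approx -0.00080746$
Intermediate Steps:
$K{\left(r,S \right)} = 79 + \frac{S}{2} + \frac{r}{2}$ ($K{\left(r,S \right)} = -1 + \frac{\left(r + S\right) + 160}{2} = -1 + \frac{\left(S + r\right) + 160}{2} = -1 + \frac{160 + S + r}{2} = -1 + \left(80 + \frac{S}{2} + \frac{r}{2}\right) = 79 + \frac{S}{2} + \frac{r}{2}$)
$\frac{- \frac{23586}{14572} + \frac{17059}{-5156}}{-41106} + \frac{K{\left(84,-188 \right)}}{-29116} = \frac{- \frac{23586}{14572} + \frac{17059}{-5156}}{-41106} + \frac{79 + \frac{1}{2} \left(-188\right) + \frac{1}{2} \cdot 84}{-29116} = \left(\left(-23586\right) \frac{1}{14572} + 17059 \left(- \frac{1}{5156}\right)\right) \left(- \frac{1}{41106}\right) + \left(79 - 94 + 42\right) \left(- \frac{1}{29116}\right) = \left(- \frac{11793}{7286} - \frac{17059}{5156}\right) \left(- \frac{1}{41106}\right) + 27 \left(- \frac{1}{29116}\right) = \left(- \frac{92548291}{18783308}\right) \left(- \frac{1}{41106}\right) - \frac{27}{29116} = \frac{92548291}{772106658648} - \frac{27}{29116} = - \frac{4538060935685}{5620164368298792}$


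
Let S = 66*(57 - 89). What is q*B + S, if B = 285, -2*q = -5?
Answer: -2799/2 ≈ -1399.5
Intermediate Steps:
S = -2112 (S = 66*(-32) = -2112)
q = 5/2 (q = -1/2*(-5) = 5/2 ≈ 2.5000)
q*B + S = (5/2)*285 - 2112 = 1425/2 - 2112 = -2799/2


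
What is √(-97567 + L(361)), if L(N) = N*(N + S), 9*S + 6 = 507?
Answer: √475647/3 ≈ 229.89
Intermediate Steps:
S = 167/3 (S = -⅔ + (⅑)*507 = -⅔ + 169/3 = 167/3 ≈ 55.667)
L(N) = N*(167/3 + N) (L(N) = N*(N + 167/3) = N*(167/3 + N))
√(-97567 + L(361)) = √(-97567 + (⅓)*361*(167 + 3*361)) = √(-97567 + (⅓)*361*(167 + 1083)) = √(-97567 + (⅓)*361*1250) = √(-97567 + 451250/3) = √(158549/3) = √475647/3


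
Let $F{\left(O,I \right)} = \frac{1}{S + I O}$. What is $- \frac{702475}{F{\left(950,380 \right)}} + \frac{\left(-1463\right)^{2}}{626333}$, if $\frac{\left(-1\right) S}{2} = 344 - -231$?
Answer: $- \frac{158327981209733381}{626333} \approx -2.5279 \cdot 10^{11}$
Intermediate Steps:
$S = -1150$ ($S = - 2 \left(344 - -231\right) = - 2 \left(344 + 231\right) = \left(-2\right) 575 = -1150$)
$F{\left(O,I \right)} = \frac{1}{-1150 + I O}$
$- \frac{702475}{F{\left(950,380 \right)}} + \frac{\left(-1463\right)^{2}}{626333} = - \frac{702475}{\frac{1}{-1150 + 380 \cdot 950}} + \frac{\left(-1463\right)^{2}}{626333} = - \frac{702475}{\frac{1}{-1150 + 361000}} + 2140369 \cdot \frac{1}{626333} = - \frac{702475}{\frac{1}{359850}} + \frac{2140369}{626333} = - 702475 \frac{1}{\frac{1}{359850}} + \frac{2140369}{626333} = \left(-702475\right) 359850 + \frac{2140369}{626333} = -252785628750 + \frac{2140369}{626333} = - \frac{158327981209733381}{626333}$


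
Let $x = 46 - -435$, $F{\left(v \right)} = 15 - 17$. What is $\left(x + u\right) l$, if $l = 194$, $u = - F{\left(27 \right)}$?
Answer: $93702$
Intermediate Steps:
$F{\left(v \right)} = -2$ ($F{\left(v \right)} = 15 - 17 = -2$)
$x = 481$ ($x = 46 + 435 = 481$)
$u = 2$ ($u = \left(-1\right) \left(-2\right) = 2$)
$\left(x + u\right) l = \left(481 + 2\right) 194 = 483 \cdot 194 = 93702$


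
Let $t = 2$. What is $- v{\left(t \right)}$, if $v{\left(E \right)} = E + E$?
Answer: $-4$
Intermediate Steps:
$v{\left(E \right)} = 2 E$
$- v{\left(t \right)} = - 2 \cdot 2 = \left(-1\right) 4 = -4$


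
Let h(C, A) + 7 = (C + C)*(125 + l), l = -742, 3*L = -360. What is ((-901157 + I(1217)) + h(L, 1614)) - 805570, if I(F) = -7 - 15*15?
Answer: -1558886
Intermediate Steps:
L = -120 (L = (1/3)*(-360) = -120)
I(F) = -232 (I(F) = -7 - 225 = -232)
h(C, A) = -7 - 1234*C (h(C, A) = -7 + (C + C)*(125 - 742) = -7 + (2*C)*(-617) = -7 - 1234*C)
((-901157 + I(1217)) + h(L, 1614)) - 805570 = ((-901157 - 232) + (-7 - 1234*(-120))) - 805570 = (-901389 + (-7 + 148080)) - 805570 = (-901389 + 148073) - 805570 = -753316 - 805570 = -1558886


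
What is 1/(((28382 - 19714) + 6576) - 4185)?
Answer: 1/11059 ≈ 9.0424e-5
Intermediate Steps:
1/(((28382 - 19714) + 6576) - 4185) = 1/((8668 + 6576) - 4185) = 1/(15244 - 4185) = 1/11059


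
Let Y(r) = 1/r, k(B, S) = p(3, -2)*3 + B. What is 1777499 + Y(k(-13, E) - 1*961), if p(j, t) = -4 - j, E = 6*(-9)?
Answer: 1768611504/995 ≈ 1.7775e+6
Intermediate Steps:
E = -54
k(B, S) = -21 + B (k(B, S) = (-4 - 1*3)*3 + B = (-4 - 3)*3 + B = -7*3 + B = -21 + B)
1777499 + Y(k(-13, E) - 1*961) = 1777499 + 1/((-21 - 13) - 1*961) = 1777499 + 1/(-34 - 961) = 1777499 + 1/(-995) = 1777499 - 1/995 = 1768611504/995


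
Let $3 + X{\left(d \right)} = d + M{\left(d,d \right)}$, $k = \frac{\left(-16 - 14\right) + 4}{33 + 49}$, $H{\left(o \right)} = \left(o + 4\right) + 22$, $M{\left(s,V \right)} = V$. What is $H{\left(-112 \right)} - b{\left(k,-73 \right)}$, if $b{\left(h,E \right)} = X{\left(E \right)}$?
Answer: $63$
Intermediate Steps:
$H{\left(o \right)} = 26 + o$ ($H{\left(o \right)} = \left(4 + o\right) + 22 = 26 + o$)
$k = - \frac{13}{41}$ ($k = \frac{-30 + 4}{82} = \left(-26\right) \frac{1}{82} = - \frac{13}{41} \approx -0.31707$)
$X{\left(d \right)} = -3 + 2 d$ ($X{\left(d \right)} = -3 + \left(d + d\right) = -3 + 2 d$)
$b{\left(h,E \right)} = -3 + 2 E$
$H{\left(-112 \right)} - b{\left(k,-73 \right)} = \left(26 - 112\right) - \left(-3 + 2 \left(-73\right)\right) = -86 - \left(-3 - 146\right) = -86 - -149 = -86 + 149 = 63$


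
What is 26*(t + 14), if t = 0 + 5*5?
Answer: 1014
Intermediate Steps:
t = 25 (t = 0 + 25 = 25)
26*(t + 14) = 26*(25 + 14) = 26*39 = 1014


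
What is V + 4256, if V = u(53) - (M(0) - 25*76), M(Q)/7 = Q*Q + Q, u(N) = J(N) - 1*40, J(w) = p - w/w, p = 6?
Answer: 6121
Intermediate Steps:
J(w) = 5 (J(w) = 6 - w/w = 6 - 1*1 = 6 - 1 = 5)
u(N) = -35 (u(N) = 5 - 1*40 = 5 - 40 = -35)
M(Q) = 7*Q + 7*Q² (M(Q) = 7*(Q*Q + Q) = 7*(Q² + Q) = 7*(Q + Q²) = 7*Q + 7*Q²)
V = 1865 (V = -35 - (7*0*(1 + 0) - 25*76) = -35 - (7*0*1 - 1900) = -35 - (0 - 1900) = -35 - 1*(-1900) = -35 + 1900 = 1865)
V + 4256 = 1865 + 4256 = 6121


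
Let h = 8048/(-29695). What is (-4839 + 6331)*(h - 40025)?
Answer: -1773317231116/29695 ≈ -5.9718e+7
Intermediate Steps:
h = -8048/29695 (h = 8048*(-1/29695) = -8048/29695 ≈ -0.27102)
(-4839 + 6331)*(h - 40025) = (-4839 + 6331)*(-8048/29695 - 40025) = 1492*(-1188550423/29695) = -1773317231116/29695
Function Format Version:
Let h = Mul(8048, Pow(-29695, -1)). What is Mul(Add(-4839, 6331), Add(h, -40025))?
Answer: Rational(-1773317231116, 29695) ≈ -5.9718e+7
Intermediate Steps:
h = Rational(-8048, 29695) (h = Mul(8048, Rational(-1, 29695)) = Rational(-8048, 29695) ≈ -0.27102)
Mul(Add(-4839, 6331), Add(h, -40025)) = Mul(Add(-4839, 6331), Add(Rational(-8048, 29695), -40025)) = Mul(1492, Rational(-1188550423, 29695)) = Rational(-1773317231116, 29695)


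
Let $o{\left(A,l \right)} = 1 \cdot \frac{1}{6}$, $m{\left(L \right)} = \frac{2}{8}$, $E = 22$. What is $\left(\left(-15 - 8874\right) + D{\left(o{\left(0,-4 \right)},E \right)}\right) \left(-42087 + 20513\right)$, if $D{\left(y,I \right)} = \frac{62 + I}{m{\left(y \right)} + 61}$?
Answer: $\frac{958708494}{5} \approx 1.9174 \cdot 10^{8}$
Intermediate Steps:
$m{\left(L \right)} = \frac{1}{4}$ ($m{\left(L \right)} = 2 \cdot \frac{1}{8} = \frac{1}{4}$)
$o{\left(A,l \right)} = \frac{1}{6}$ ($o{\left(A,l \right)} = 1 \cdot \frac{1}{6} = \frac{1}{6}$)
$D{\left(y,I \right)} = \frac{248}{245} + \frac{4 I}{245}$ ($D{\left(y,I \right)} = \frac{62 + I}{\frac{1}{4} + 61} = \frac{62 + I}{\frac{245}{4}} = \left(62 + I\right) \frac{4}{245} = \frac{248}{245} + \frac{4 I}{245}$)
$\left(\left(-15 - 8874\right) + D{\left(o{\left(0,-4 \right)},E \right)}\right) \left(-42087 + 20513\right) = \left(\left(-15 - 8874\right) + \left(\frac{248}{245} + \frac{4}{245} \cdot 22\right)\right) \left(-42087 + 20513\right) = \left(\left(-15 - 8874\right) + \left(\frac{248}{245} + \frac{88}{245}\right)\right) \left(-21574\right) = \left(-8889 + \frac{48}{35}\right) \left(-21574\right) = \left(- \frac{311067}{35}\right) \left(-21574\right) = \frac{958708494}{5}$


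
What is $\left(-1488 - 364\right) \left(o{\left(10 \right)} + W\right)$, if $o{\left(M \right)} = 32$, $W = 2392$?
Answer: $-4489248$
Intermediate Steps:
$\left(-1488 - 364\right) \left(o{\left(10 \right)} + W\right) = \left(-1488 - 364\right) \left(32 + 2392\right) = \left(-1852\right) 2424 = -4489248$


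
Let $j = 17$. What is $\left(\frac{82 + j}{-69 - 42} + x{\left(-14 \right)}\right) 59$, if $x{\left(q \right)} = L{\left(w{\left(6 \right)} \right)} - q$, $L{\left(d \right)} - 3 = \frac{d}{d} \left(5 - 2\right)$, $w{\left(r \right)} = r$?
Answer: $\frac{41713}{37} \approx 1127.4$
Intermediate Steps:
$L{\left(d \right)} = 6$ ($L{\left(d \right)} = 3 + \frac{d}{d} \left(5 - 2\right) = 3 + 1 \cdot 3 = 3 + 3 = 6$)
$x{\left(q \right)} = 6 - q$
$\left(\frac{82 + j}{-69 - 42} + x{\left(-14 \right)}\right) 59 = \left(\frac{82 + 17}{-69 - 42} + \left(6 - -14\right)\right) 59 = \left(\frac{99}{-111} + \left(6 + 14\right)\right) 59 = \left(99 \left(- \frac{1}{111}\right) + 20\right) 59 = \left(- \frac{33}{37} + 20\right) 59 = \frac{707}{37} \cdot 59 = \frac{41713}{37}$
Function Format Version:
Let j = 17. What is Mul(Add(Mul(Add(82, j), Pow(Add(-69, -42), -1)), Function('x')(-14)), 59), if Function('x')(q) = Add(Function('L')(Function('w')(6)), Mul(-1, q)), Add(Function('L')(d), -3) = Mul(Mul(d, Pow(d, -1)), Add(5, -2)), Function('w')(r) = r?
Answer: Rational(41713, 37) ≈ 1127.4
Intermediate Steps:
Function('L')(d) = 6 (Function('L')(d) = Add(3, Mul(Mul(d, Pow(d, -1)), Add(5, -2))) = Add(3, Mul(1, 3)) = Add(3, 3) = 6)
Function('x')(q) = Add(6, Mul(-1, q))
Mul(Add(Mul(Add(82, j), Pow(Add(-69, -42), -1)), Function('x')(-14)), 59) = Mul(Add(Mul(Add(82, 17), Pow(Add(-69, -42), -1)), Add(6, Mul(-1, -14))), 59) = Mul(Add(Mul(99, Pow(-111, -1)), Add(6, 14)), 59) = Mul(Add(Mul(99, Rational(-1, 111)), 20), 59) = Mul(Add(Rational(-33, 37), 20), 59) = Mul(Rational(707, 37), 59) = Rational(41713, 37)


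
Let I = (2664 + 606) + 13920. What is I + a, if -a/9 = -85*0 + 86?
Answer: 16416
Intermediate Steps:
I = 17190 (I = 3270 + 13920 = 17190)
a = -774 (a = -9*(-85*0 + 86) = -9*(0 + 86) = -9*86 = -774)
I + a = 17190 - 774 = 16416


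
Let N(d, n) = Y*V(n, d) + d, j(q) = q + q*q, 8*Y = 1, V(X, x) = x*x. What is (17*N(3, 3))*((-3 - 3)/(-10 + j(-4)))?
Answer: -1683/8 ≈ -210.38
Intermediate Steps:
V(X, x) = x²
Y = ⅛ (Y = (⅛)*1 = ⅛ ≈ 0.12500)
j(q) = q + q²
N(d, n) = d + d²/8 (N(d, n) = d²/8 + d = d + d²/8)
(17*N(3, 3))*((-3 - 3)/(-10 + j(-4))) = (17*((⅛)*3*(8 + 3)))*((-3 - 3)/(-10 - 4*(1 - 4))) = (17*((⅛)*3*11))*(-6/(-10 - 4*(-3))) = (17*(33/8))*(-6/(-10 + 12)) = 561*(-6/2)/8 = 561*(-6*½)/8 = (561/8)*(-3) = -1683/8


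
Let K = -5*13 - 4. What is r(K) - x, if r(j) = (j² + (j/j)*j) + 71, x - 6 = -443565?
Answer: 448322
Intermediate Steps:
K = -69 (K = -65 - 4 = -69)
x = -443559 (x = 6 - 443565 = -443559)
r(j) = 71 + j + j² (r(j) = (j² + 1*j) + 71 = (j² + j) + 71 = (j + j²) + 71 = 71 + j + j²)
r(K) - x = (71 - 69 + (-69)²) - 1*(-443559) = (71 - 69 + 4761) + 443559 = 4763 + 443559 = 448322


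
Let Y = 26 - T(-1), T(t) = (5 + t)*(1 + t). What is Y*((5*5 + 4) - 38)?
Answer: -234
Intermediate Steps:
T(t) = (1 + t)*(5 + t)
Y = 26 (Y = 26 - (5 + (-1)² + 6*(-1)) = 26 - (5 + 1 - 6) = 26 - 1*0 = 26 + 0 = 26)
Y*((5*5 + 4) - 38) = 26*((5*5 + 4) - 38) = 26*((25 + 4) - 38) = 26*(29 - 38) = 26*(-9) = -234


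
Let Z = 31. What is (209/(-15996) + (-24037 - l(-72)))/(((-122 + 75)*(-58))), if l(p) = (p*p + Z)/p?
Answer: -79311199/9021744 ≈ -8.7911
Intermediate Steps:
l(p) = (31 + p²)/p (l(p) = (p*p + 31)/p = (p² + 31)/p = (31 + p²)/p)
(209/(-15996) + (-24037 - l(-72)))/(((-122 + 75)*(-58))) = (209/(-15996) + (-24037 - (-72 + 31/(-72))))/(((-122 + 75)*(-58))) = (209*(-1/15996) + (-24037 - (-72 + 31*(-1/72))))/((-47*(-58))) = (-209/15996 + (-24037 - (-72 - 31/72)))/2726 = (-209/15996 + (-24037 - 1*(-5215/72)))*(1/2726) = (-209/15996 + (-24037 + 5215/72))*(1/2726) = (-209/15996 - 1725449/72)*(1/2726) = -2300024771/95976*1/2726 = -79311199/9021744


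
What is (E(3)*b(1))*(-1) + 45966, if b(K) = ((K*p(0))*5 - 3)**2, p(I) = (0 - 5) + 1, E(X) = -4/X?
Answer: 140014/3 ≈ 46671.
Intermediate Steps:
p(I) = -4 (p(I) = -5 + 1 = -4)
b(K) = (-3 - 20*K)**2 (b(K) = ((K*(-4))*5 - 3)**2 = (-4*K*5 - 3)**2 = (-20*K - 3)**2 = (-3 - 20*K)**2)
(E(3)*b(1))*(-1) + 45966 = ((-4/3)*(3 + 20*1)**2)*(-1) + 45966 = ((-4*1/3)*(3 + 20)**2)*(-1) + 45966 = -4/3*23**2*(-1) + 45966 = -4/3*529*(-1) + 45966 = -2116/3*(-1) + 45966 = 2116/3 + 45966 = 140014/3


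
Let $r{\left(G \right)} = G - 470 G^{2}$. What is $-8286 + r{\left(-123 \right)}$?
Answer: $-7119039$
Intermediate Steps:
$-8286 + r{\left(-123 \right)} = -8286 - 123 \left(1 - -57810\right) = -8286 - 123 \left(1 + 57810\right) = -8286 - 7110753 = -7119039$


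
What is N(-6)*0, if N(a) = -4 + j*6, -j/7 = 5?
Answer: 0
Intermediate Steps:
j = -35 (j = -7*5 = -35)
N(a) = -214 (N(a) = -4 - 35*6 = -4 - 210 = -214)
N(-6)*0 = -214*0 = 0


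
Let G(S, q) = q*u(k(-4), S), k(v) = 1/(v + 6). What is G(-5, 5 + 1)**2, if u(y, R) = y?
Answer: 9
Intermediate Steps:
k(v) = 1/(6 + v)
G(S, q) = q/2 (G(S, q) = q/(6 - 4) = q/2)
G(-5, 5 + 1)**2 = ((5 + 1)/2)**2 = ((1/2)*6)**2 = 3**2 = 9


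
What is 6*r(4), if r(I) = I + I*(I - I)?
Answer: 24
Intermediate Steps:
r(I) = I (r(I) = I + I*0 = I + 0 = I)
6*r(4) = 6*4 = 24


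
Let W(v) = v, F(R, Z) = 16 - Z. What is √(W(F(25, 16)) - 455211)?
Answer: 3*I*√50579 ≈ 674.69*I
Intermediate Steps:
√(W(F(25, 16)) - 455211) = √((16 - 1*16) - 455211) = √((16 - 16) - 455211) = √(0 - 455211) = √(-455211) = 3*I*√50579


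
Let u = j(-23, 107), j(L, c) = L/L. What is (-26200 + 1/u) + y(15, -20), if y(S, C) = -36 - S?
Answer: -26250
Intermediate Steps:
j(L, c) = 1
u = 1
(-26200 + 1/u) + y(15, -20) = (-26200 + 1/1) + (-36 - 1*15) = (-26200 + 1) + (-36 - 15) = -26199 - 51 = -26250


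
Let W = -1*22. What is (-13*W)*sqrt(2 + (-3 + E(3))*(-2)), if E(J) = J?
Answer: 286*sqrt(2) ≈ 404.46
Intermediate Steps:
W = -22
(-13*W)*sqrt(2 + (-3 + E(3))*(-2)) = (-13*(-22))*sqrt(2 + (-3 + 3)*(-2)) = 286*sqrt(2 + 0*(-2)) = 286*sqrt(2 + 0) = 286*sqrt(2)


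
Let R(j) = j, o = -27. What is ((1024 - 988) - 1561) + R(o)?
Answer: -1552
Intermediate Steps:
((1024 - 988) - 1561) + R(o) = ((1024 - 988) - 1561) - 27 = (36 - 1561) - 27 = -1525 - 27 = -1552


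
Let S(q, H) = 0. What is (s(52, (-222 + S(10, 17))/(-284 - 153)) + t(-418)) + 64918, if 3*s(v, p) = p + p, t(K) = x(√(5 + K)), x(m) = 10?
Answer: 28373684/437 ≈ 64928.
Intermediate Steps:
t(K) = 10
s(v, p) = 2*p/3 (s(v, p) = (p + p)/3 = (2*p)/3 = 2*p/3)
(s(52, (-222 + S(10, 17))/(-284 - 153)) + t(-418)) + 64918 = (2*((-222 + 0)/(-284 - 153))/3 + 10) + 64918 = (2*(-222/(-437))/3 + 10) + 64918 = (2*(-222*(-1/437))/3 + 10) + 64918 = ((⅔)*(222/437) + 10) + 64918 = (148/437 + 10) + 64918 = 4518/437 + 64918 = 28373684/437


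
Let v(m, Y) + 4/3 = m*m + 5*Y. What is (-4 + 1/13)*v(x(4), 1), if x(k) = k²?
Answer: -13243/13 ≈ -1018.7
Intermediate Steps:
v(m, Y) = -4/3 + m² + 5*Y (v(m, Y) = -4/3 + (m*m + 5*Y) = -4/3 + (m² + 5*Y) = -4/3 + m² + 5*Y)
(-4 + 1/13)*v(x(4), 1) = (-4 + 1/13)*(-4/3 + (4²)² + 5*1) = (-4 + 1/13)*(-4/3 + 16² + 5) = -51*(-4/3 + 256 + 5)/13 = -51/13*779/3 = -13243/13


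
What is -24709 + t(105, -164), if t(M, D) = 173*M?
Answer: -6544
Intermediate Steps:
-24709 + t(105, -164) = -24709 + 173*105 = -24709 + 18165 = -6544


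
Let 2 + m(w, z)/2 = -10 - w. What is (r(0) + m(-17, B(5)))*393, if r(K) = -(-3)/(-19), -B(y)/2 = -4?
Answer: 73491/19 ≈ 3867.9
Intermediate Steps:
B(y) = 8 (B(y) = -2*(-4) = 8)
m(w, z) = -24 - 2*w (m(w, z) = -4 + 2*(-10 - w) = -4 + (-20 - 2*w) = -24 - 2*w)
r(K) = -3/19 (r(K) = -(-3)*(-1)/19 = -1*3/19 = -3/19)
(r(0) + m(-17, B(5)))*393 = (-3/19 + (-24 - 2*(-17)))*393 = (-3/19 + (-24 + 34))*393 = (-3/19 + 10)*393 = (187/19)*393 = 73491/19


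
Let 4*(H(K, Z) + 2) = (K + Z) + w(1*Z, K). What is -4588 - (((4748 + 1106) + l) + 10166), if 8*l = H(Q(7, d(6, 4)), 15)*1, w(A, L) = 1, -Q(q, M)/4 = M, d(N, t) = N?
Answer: -41215/2 ≈ -20608.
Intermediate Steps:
Q(q, M) = -4*M
H(K, Z) = -7/4 + K/4 + Z/4 (H(K, Z) = -2 + ((K + Z) + 1)/4 = -2 + (1 + K + Z)/4 = -2 + (¼ + K/4 + Z/4) = -7/4 + K/4 + Z/4)
l = -½ (l = ((-7/4 + (-4*6)/4 + (¼)*15)*1)/8 = ((-7/4 + (¼)*(-24) + 15/4)*1)/8 = ((-7/4 - 6 + 15/4)*1)/8 = (-4*1)/8 = (⅛)*(-4) = -½ ≈ -0.50000)
-4588 - (((4748 + 1106) + l) + 10166) = -4588 - (((4748 + 1106) - ½) + 10166) = -4588 - ((5854 - ½) + 10166) = -4588 - (11707/2 + 10166) = -4588 - 1*32039/2 = -4588 - 32039/2 = -41215/2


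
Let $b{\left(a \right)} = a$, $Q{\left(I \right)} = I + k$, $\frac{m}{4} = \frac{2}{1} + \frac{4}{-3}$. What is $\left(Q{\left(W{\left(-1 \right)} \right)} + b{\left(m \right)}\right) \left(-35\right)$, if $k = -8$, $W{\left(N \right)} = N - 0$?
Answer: $\frac{665}{3} \approx 221.67$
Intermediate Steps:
$W{\left(N \right)} = N$ ($W{\left(N \right)} = N + 0 = N$)
$m = \frac{8}{3}$ ($m = 4 \left(\frac{2}{1} + \frac{4}{-3}\right) = 4 \left(2 \cdot 1 + 4 \left(- \frac{1}{3}\right)\right) = 4 \left(2 - \frac{4}{3}\right) = 4 \cdot \frac{2}{3} = \frac{8}{3} \approx 2.6667$)
$Q{\left(I \right)} = -8 + I$ ($Q{\left(I \right)} = I - 8 = -8 + I$)
$\left(Q{\left(W{\left(-1 \right)} \right)} + b{\left(m \right)}\right) \left(-35\right) = \left(\left(-8 - 1\right) + \frac{8}{3}\right) \left(-35\right) = \left(-9 + \frac{8}{3}\right) \left(-35\right) = \left(- \frac{19}{3}\right) \left(-35\right) = \frac{665}{3}$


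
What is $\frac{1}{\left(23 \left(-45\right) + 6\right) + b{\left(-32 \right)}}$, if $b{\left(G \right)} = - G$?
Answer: $- \frac{1}{997} \approx -0.001003$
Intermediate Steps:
$\frac{1}{\left(23 \left(-45\right) + 6\right) + b{\left(-32 \right)}} = \frac{1}{\left(23 \left(-45\right) + 6\right) - -32} = \frac{1}{\left(-1035 + 6\right) + 32} = \frac{1}{-1029 + 32} = \frac{1}{-997} = - \frac{1}{997}$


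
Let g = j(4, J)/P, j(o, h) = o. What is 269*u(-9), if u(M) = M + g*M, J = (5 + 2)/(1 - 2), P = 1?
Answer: -12105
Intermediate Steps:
J = -7 (J = 7/(-1) = 7*(-1) = -7)
g = 4 (g = 4/1 = 4*1 = 4)
u(M) = 5*M (u(M) = M + 4*M = 5*M)
269*u(-9) = 269*(5*(-9)) = 269*(-45) = -12105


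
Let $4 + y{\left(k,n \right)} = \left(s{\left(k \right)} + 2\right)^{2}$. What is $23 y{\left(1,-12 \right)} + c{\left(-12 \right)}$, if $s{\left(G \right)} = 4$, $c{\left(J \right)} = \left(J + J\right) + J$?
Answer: $700$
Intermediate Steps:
$c{\left(J \right)} = 3 J$ ($c{\left(J \right)} = 2 J + J = 3 J$)
$y{\left(k,n \right)} = 32$ ($y{\left(k,n \right)} = -4 + \left(4 + 2\right)^{2} = -4 + 6^{2} = -4 + 36 = 32$)
$23 y{\left(1,-12 \right)} + c{\left(-12 \right)} = 23 \cdot 32 + 3 \left(-12\right) = 736 - 36 = 700$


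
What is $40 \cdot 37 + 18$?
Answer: $1498$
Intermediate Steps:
$40 \cdot 37 + 18 = 1480 + 18 = 1498$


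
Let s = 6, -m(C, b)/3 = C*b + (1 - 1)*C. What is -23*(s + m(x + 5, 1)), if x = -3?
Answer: 0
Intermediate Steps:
m(C, b) = -3*C*b (m(C, b) = -3*(C*b + (1 - 1)*C) = -3*(C*b + 0*C) = -3*(C*b + 0) = -3*C*b)
-23*(s + m(x + 5, 1)) = -23*(6 - 3*(-3 + 5)*1) = -23*(6 - 3*2*1) = -23*(6 - 6) = -23*0 = 0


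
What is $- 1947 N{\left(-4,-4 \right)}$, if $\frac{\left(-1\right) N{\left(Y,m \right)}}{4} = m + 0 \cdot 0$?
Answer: $-31152$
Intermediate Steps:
$N{\left(Y,m \right)} = - 4 m$ ($N{\left(Y,m \right)} = - 4 \left(m + 0 \cdot 0\right) = - 4 \left(m + 0\right) = - 4 m$)
$- 1947 N{\left(-4,-4 \right)} = - 1947 \left(\left(-4\right) \left(-4\right)\right) = \left(-1947\right) 16 = -31152$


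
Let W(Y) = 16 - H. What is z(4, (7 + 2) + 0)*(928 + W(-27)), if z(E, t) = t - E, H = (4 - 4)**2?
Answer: 4720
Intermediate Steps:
H = 0 (H = 0**2 = 0)
W(Y) = 16 (W(Y) = 16 - 1*0 = 16 + 0 = 16)
z(4, (7 + 2) + 0)*(928 + W(-27)) = (((7 + 2) + 0) - 1*4)*(928 + 16) = ((9 + 0) - 4)*944 = (9 - 4)*944 = 5*944 = 4720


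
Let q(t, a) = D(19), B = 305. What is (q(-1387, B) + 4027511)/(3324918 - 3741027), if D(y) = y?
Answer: -1342510/138703 ≈ -9.6790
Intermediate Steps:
q(t, a) = 19
(q(-1387, B) + 4027511)/(3324918 - 3741027) = (19 + 4027511)/(3324918 - 3741027) = 4027530/(-416109) = 4027530*(-1/416109) = -1342510/138703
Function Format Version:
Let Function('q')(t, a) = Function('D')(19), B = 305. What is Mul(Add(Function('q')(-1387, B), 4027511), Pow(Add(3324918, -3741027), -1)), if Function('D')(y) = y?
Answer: Rational(-1342510, 138703) ≈ -9.6790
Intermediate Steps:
Function('q')(t, a) = 19
Mul(Add(Function('q')(-1387, B), 4027511), Pow(Add(3324918, -3741027), -1)) = Mul(Add(19, 4027511), Pow(Add(3324918, -3741027), -1)) = Mul(4027530, Pow(-416109, -1)) = Mul(4027530, Rational(-1, 416109)) = Rational(-1342510, 138703)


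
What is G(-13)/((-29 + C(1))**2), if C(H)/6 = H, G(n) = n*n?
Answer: 169/529 ≈ 0.31947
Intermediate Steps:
G(n) = n**2
C(H) = 6*H
G(-13)/((-29 + C(1))**2) = (-13)**2/((-29 + 6*1)**2) = 169/((-29 + 6)**2) = 169/((-23)**2) = 169/529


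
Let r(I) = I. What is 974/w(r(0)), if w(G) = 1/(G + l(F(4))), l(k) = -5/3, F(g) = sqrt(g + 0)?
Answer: -4870/3 ≈ -1623.3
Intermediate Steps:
F(g) = sqrt(g)
l(k) = -5/3 (l(k) = -5*1/3 = -5/3)
w(G) = 1/(-5/3 + G) (w(G) = 1/(G - 5/3) = 1/(-5/3 + G))
974/w(r(0)) = 974/((3/(-5 + 3*0))) = 974/((3/(-5 + 0))) = 974/((3/(-5))) = 974/((3*(-1/5))) = 974/(-3/5) = 974*(-5/3) = -4870/3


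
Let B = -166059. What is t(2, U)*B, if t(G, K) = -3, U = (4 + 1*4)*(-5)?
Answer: 498177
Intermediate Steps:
U = -40 (U = (4 + 4)*(-5) = 8*(-5) = -40)
t(2, U)*B = -3*(-166059) = 498177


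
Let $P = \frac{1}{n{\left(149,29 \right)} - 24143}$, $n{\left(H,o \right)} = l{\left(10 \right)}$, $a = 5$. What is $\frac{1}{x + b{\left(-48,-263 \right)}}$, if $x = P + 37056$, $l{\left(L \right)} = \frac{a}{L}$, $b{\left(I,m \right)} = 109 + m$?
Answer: $\frac{48285}{1781813068} \approx 2.7099 \cdot 10^{-5}$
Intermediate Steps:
$l{\left(L \right)} = \frac{5}{L}$
$n{\left(H,o \right)} = \frac{1}{2}$ ($n{\left(H,o \right)} = \frac{5}{10} = 5 \cdot \frac{1}{10} = \frac{1}{2}$)
$P = - \frac{2}{48285}$ ($P = \frac{1}{\frac{1}{2} - 24143} = \frac{1}{- \frac{48285}{2}} = - \frac{2}{48285} \approx -4.1421 \cdot 10^{-5}$)
$x = \frac{1789248958}{48285}$ ($x = - \frac{2}{48285} + 37056 = \frac{1789248958}{48285} \approx 37056.0$)
$\frac{1}{x + b{\left(-48,-263 \right)}} = \frac{1}{\frac{1789248958}{48285} + \left(109 - 263\right)} = \frac{1}{\frac{1789248958}{48285} - 154} = \frac{1}{\frac{1781813068}{48285}} = \frac{48285}{1781813068}$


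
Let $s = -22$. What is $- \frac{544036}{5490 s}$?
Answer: $\frac{136009}{30195} \approx 4.5044$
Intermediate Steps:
$- \frac{544036}{5490 s} = - \frac{544036}{5490 \left(-22\right)} = - \frac{544036}{-120780} = \left(-544036\right) \left(- \frac{1}{120780}\right) = \frac{136009}{30195}$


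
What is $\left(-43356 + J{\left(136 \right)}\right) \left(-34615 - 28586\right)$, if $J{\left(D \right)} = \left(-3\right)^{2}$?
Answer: $2739573747$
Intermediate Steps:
$J{\left(D \right)} = 9$
$\left(-43356 + J{\left(136 \right)}\right) \left(-34615 - 28586\right) = \left(-43356 + 9\right) \left(-34615 - 28586\right) = \left(-43347\right) \left(-63201\right) = 2739573747$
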